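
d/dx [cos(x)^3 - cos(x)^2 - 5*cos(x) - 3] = (-3*cos(x)^2 + 2*cos(x) + 5)*sin(x)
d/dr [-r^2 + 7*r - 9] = 7 - 2*r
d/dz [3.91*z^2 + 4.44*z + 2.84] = 7.82*z + 4.44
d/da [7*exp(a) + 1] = 7*exp(a)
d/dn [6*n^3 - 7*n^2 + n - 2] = 18*n^2 - 14*n + 1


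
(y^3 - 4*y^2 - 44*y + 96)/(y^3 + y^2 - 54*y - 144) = (y - 2)/(y + 3)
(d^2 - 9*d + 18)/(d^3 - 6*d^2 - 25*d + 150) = (d - 3)/(d^2 - 25)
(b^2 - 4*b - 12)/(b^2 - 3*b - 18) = (b + 2)/(b + 3)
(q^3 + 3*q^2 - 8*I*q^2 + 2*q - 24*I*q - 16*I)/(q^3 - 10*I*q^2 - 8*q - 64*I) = (q^2 + 3*q + 2)/(q^2 - 2*I*q + 8)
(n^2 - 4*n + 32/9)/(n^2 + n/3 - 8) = (n - 4/3)/(n + 3)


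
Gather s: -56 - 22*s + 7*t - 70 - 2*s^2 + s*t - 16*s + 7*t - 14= -2*s^2 + s*(t - 38) + 14*t - 140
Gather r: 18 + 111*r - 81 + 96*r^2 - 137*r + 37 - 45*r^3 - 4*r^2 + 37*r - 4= -45*r^3 + 92*r^2 + 11*r - 30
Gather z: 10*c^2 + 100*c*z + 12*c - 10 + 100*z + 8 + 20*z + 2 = 10*c^2 + 12*c + z*(100*c + 120)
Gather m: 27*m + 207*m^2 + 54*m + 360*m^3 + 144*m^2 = 360*m^3 + 351*m^2 + 81*m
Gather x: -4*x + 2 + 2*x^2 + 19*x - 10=2*x^2 + 15*x - 8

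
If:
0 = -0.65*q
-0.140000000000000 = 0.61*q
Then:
No Solution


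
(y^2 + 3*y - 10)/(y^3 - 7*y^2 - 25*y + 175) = (y - 2)/(y^2 - 12*y + 35)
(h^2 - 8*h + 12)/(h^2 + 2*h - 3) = (h^2 - 8*h + 12)/(h^2 + 2*h - 3)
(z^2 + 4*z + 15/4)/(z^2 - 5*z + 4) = (z^2 + 4*z + 15/4)/(z^2 - 5*z + 4)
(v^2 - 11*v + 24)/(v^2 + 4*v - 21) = (v - 8)/(v + 7)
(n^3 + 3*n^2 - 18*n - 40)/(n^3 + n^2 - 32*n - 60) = (n - 4)/(n - 6)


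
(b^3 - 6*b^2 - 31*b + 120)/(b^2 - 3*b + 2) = (b^3 - 6*b^2 - 31*b + 120)/(b^2 - 3*b + 2)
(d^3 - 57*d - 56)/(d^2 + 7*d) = d - 7 - 8/d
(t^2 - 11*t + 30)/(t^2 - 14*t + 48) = (t - 5)/(t - 8)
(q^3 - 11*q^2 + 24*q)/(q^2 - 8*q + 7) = q*(q^2 - 11*q + 24)/(q^2 - 8*q + 7)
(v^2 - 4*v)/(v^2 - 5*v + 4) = v/(v - 1)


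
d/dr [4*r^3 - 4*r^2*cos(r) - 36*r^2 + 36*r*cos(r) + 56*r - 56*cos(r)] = 4*r^2*sin(r) + 12*r^2 - 36*r*sin(r) - 8*r*cos(r) - 72*r + 56*sin(r) + 36*cos(r) + 56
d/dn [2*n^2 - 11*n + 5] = 4*n - 11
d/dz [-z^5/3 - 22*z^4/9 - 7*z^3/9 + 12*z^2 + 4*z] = -5*z^4/3 - 88*z^3/9 - 7*z^2/3 + 24*z + 4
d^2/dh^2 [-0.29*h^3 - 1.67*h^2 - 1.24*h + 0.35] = -1.74*h - 3.34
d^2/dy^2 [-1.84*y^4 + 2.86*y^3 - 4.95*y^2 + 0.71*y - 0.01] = -22.08*y^2 + 17.16*y - 9.9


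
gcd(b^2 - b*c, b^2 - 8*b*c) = b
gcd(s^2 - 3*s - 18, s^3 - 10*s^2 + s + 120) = s + 3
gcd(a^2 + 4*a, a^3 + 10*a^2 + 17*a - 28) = a + 4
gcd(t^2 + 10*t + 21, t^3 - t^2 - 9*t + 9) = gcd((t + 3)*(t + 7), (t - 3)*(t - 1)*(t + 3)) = t + 3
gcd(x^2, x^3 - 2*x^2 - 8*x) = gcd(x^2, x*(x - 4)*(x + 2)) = x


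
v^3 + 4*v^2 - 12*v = v*(v - 2)*(v + 6)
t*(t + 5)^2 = t^3 + 10*t^2 + 25*t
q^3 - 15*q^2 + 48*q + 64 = (q - 8)^2*(q + 1)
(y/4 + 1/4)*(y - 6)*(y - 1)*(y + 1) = y^4/4 - 5*y^3/4 - 7*y^2/4 + 5*y/4 + 3/2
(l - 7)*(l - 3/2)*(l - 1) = l^3 - 19*l^2/2 + 19*l - 21/2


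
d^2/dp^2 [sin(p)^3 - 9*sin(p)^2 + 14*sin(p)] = -9*sin(p)^3 + 36*sin(p)^2 - 8*sin(p) - 18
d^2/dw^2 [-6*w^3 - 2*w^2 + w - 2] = -36*w - 4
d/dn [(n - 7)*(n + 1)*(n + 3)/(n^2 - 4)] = (n^4 + 13*n^2 + 66*n + 100)/(n^4 - 8*n^2 + 16)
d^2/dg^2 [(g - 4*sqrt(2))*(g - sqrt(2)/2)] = 2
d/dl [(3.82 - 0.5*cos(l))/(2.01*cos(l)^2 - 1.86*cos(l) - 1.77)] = (-1.005*cos(l)^2 + 15.3564*cos(l) - 7.9902)*sin(l)/(4.0401*cos(l)^4 - 7.4772*cos(l)^3 - 3.6558*cos(l)^2 + 6.5844*cos(l) + 3.1329)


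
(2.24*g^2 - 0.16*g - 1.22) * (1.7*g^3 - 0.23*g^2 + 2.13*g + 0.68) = 3.808*g^5 - 0.7872*g^4 + 2.734*g^3 + 1.463*g^2 - 2.7074*g - 0.8296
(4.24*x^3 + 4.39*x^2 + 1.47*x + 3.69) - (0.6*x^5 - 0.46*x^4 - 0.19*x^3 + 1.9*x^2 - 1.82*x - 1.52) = -0.6*x^5 + 0.46*x^4 + 4.43*x^3 + 2.49*x^2 + 3.29*x + 5.21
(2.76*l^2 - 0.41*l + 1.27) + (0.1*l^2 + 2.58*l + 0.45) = 2.86*l^2 + 2.17*l + 1.72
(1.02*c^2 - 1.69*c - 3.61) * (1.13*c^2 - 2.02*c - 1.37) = 1.1526*c^4 - 3.9701*c^3 - 2.0629*c^2 + 9.6075*c + 4.9457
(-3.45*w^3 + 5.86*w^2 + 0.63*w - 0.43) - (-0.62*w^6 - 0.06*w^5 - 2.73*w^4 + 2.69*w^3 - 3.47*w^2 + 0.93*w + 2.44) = 0.62*w^6 + 0.06*w^5 + 2.73*w^4 - 6.14*w^3 + 9.33*w^2 - 0.3*w - 2.87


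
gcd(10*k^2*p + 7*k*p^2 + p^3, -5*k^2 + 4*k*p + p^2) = 5*k + p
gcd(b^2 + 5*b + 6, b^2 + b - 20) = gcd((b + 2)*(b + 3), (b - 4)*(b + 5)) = 1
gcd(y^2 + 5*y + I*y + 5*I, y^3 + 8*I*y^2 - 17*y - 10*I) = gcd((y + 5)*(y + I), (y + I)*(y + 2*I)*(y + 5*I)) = y + I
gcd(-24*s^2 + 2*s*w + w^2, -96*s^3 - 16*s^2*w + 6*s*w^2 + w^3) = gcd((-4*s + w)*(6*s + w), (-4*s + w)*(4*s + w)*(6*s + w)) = 24*s^2 - 2*s*w - w^2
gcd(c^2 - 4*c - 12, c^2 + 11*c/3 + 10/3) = c + 2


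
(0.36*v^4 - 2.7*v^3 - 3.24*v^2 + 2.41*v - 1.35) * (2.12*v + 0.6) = 0.7632*v^5 - 5.508*v^4 - 8.4888*v^3 + 3.1652*v^2 - 1.416*v - 0.81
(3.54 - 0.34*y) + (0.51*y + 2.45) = 0.17*y + 5.99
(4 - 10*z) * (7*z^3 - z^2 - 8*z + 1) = -70*z^4 + 38*z^3 + 76*z^2 - 42*z + 4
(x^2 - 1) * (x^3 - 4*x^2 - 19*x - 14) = x^5 - 4*x^4 - 20*x^3 - 10*x^2 + 19*x + 14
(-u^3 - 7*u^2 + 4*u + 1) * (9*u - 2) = -9*u^4 - 61*u^3 + 50*u^2 + u - 2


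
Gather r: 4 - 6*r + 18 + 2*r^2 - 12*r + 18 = 2*r^2 - 18*r + 40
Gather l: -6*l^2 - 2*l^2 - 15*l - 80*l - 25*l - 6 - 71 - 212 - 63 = -8*l^2 - 120*l - 352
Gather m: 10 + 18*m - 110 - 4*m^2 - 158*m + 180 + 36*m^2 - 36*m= 32*m^2 - 176*m + 80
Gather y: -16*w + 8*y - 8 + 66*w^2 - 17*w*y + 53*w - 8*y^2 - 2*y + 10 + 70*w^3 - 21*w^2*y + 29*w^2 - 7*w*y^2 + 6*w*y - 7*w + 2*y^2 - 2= 70*w^3 + 95*w^2 + 30*w + y^2*(-7*w - 6) + y*(-21*w^2 - 11*w + 6)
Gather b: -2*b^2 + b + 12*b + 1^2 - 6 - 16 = -2*b^2 + 13*b - 21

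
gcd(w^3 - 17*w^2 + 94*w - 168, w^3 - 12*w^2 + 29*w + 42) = w^2 - 13*w + 42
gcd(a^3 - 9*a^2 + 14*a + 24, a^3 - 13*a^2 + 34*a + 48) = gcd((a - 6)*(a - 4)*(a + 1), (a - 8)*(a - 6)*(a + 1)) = a^2 - 5*a - 6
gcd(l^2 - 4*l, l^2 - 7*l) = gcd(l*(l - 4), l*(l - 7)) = l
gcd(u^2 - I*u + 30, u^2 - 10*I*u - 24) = u - 6*I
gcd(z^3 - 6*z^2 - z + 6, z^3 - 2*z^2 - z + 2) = z^2 - 1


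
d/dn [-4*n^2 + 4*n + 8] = 4 - 8*n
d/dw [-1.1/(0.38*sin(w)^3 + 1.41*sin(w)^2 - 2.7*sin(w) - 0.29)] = (1.254*sin(w)^2 + 3.102*sin(w) - 2.97)*cos(w)/(0.38*sin(w)^3 + 1.41*sin(w)^2 - 2.7*sin(w) - 0.29)^2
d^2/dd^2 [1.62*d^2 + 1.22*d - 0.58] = 3.24000000000000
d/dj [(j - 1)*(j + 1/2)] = 2*j - 1/2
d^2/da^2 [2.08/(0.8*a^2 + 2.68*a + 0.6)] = (-2.6624*a^2 - 8.91904*a + 2.08*(1.6*a + 2.68)*(3.2*a + 5.36) - 1.9968)/(0.8*a^2 + 2.68*a + 0.6)^3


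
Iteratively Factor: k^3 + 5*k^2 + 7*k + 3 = (k + 1)*(k^2 + 4*k + 3) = (k + 1)*(k + 3)*(k + 1)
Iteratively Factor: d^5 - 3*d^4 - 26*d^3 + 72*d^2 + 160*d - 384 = (d - 4)*(d^4 + d^3 - 22*d^2 - 16*d + 96) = (d - 4)^2*(d^3 + 5*d^2 - 2*d - 24) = (d - 4)^2*(d + 3)*(d^2 + 2*d - 8) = (d - 4)^2*(d + 3)*(d + 4)*(d - 2)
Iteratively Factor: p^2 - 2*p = (p)*(p - 2)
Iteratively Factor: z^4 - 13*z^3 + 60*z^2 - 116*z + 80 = (z - 5)*(z^3 - 8*z^2 + 20*z - 16) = (z - 5)*(z - 2)*(z^2 - 6*z + 8) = (z - 5)*(z - 4)*(z - 2)*(z - 2)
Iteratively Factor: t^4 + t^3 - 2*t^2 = (t - 1)*(t^3 + 2*t^2) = t*(t - 1)*(t^2 + 2*t) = t*(t - 1)*(t + 2)*(t)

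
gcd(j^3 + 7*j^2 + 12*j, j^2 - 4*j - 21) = j + 3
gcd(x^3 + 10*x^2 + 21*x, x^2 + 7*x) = x^2 + 7*x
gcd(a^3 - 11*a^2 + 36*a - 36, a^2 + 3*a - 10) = a - 2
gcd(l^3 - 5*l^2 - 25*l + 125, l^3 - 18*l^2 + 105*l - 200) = l^2 - 10*l + 25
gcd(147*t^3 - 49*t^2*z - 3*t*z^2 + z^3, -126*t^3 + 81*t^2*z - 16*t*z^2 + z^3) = 21*t^2 - 10*t*z + z^2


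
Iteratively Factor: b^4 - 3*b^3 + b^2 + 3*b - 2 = (b - 1)*(b^3 - 2*b^2 - b + 2) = (b - 2)*(b - 1)*(b^2 - 1) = (b - 2)*(b - 1)*(b + 1)*(b - 1)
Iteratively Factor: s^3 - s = (s - 1)*(s^2 + s) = (s - 1)*(s + 1)*(s)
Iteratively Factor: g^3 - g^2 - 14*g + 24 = (g - 2)*(g^2 + g - 12) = (g - 2)*(g + 4)*(g - 3)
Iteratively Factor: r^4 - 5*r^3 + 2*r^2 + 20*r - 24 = (r - 2)*(r^3 - 3*r^2 - 4*r + 12) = (r - 3)*(r - 2)*(r^2 - 4) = (r - 3)*(r - 2)*(r + 2)*(r - 2)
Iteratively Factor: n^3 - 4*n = (n + 2)*(n^2 - 2*n) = (n - 2)*(n + 2)*(n)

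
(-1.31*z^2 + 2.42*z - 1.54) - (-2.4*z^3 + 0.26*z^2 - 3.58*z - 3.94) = 2.4*z^3 - 1.57*z^2 + 6.0*z + 2.4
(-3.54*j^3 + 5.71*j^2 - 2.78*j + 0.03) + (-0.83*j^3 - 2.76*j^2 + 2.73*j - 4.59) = -4.37*j^3 + 2.95*j^2 - 0.0499999999999998*j - 4.56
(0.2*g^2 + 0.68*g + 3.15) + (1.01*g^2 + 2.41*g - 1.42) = 1.21*g^2 + 3.09*g + 1.73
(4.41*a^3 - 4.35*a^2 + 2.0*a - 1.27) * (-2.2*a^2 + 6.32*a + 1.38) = -9.702*a^5 + 37.4412*a^4 - 25.8062*a^3 + 9.431*a^2 - 5.2664*a - 1.7526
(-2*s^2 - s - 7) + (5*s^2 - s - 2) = 3*s^2 - 2*s - 9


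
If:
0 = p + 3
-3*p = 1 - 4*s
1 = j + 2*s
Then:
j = 5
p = -3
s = -2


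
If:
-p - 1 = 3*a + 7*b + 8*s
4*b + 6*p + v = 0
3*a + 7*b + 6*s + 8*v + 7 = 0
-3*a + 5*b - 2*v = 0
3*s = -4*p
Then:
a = 3119/7668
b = -181/2556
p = 38/213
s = -152/639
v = -503/639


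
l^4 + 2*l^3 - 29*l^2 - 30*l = l*(l - 5)*(l + 1)*(l + 6)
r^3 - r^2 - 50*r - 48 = (r - 8)*(r + 1)*(r + 6)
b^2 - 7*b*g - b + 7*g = (b - 1)*(b - 7*g)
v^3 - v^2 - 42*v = v*(v - 7)*(v + 6)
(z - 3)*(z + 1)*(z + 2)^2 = z^4 + 2*z^3 - 7*z^2 - 20*z - 12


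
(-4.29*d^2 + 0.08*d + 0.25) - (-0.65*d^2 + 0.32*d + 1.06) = -3.64*d^2 - 0.24*d - 0.81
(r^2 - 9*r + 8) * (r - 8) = r^3 - 17*r^2 + 80*r - 64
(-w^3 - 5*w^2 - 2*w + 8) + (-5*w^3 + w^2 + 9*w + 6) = -6*w^3 - 4*w^2 + 7*w + 14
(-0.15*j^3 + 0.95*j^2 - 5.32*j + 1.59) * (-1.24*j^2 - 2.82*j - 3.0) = 0.186*j^5 - 0.755*j^4 + 4.3678*j^3 + 10.1808*j^2 + 11.4762*j - 4.77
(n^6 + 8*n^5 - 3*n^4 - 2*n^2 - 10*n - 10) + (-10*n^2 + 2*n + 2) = n^6 + 8*n^5 - 3*n^4 - 12*n^2 - 8*n - 8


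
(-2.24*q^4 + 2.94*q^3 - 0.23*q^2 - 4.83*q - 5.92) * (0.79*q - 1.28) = -1.7696*q^5 + 5.1898*q^4 - 3.9449*q^3 - 3.5213*q^2 + 1.5056*q + 7.5776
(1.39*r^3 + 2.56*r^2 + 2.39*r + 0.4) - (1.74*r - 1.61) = 1.39*r^3 + 2.56*r^2 + 0.65*r + 2.01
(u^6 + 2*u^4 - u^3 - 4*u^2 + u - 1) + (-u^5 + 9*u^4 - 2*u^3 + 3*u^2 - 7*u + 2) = u^6 - u^5 + 11*u^4 - 3*u^3 - u^2 - 6*u + 1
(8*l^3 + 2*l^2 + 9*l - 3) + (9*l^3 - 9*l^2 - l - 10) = 17*l^3 - 7*l^2 + 8*l - 13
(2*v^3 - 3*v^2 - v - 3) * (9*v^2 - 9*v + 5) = 18*v^5 - 45*v^4 + 28*v^3 - 33*v^2 + 22*v - 15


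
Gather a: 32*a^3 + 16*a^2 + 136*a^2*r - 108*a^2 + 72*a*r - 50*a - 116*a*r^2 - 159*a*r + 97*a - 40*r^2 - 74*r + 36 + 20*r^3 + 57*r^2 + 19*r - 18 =32*a^3 + a^2*(136*r - 92) + a*(-116*r^2 - 87*r + 47) + 20*r^3 + 17*r^2 - 55*r + 18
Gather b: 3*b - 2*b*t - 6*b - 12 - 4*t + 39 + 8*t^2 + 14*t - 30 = b*(-2*t - 3) + 8*t^2 + 10*t - 3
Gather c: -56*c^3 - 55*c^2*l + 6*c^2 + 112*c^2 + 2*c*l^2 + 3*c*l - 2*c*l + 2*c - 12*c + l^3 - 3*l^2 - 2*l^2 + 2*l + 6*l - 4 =-56*c^3 + c^2*(118 - 55*l) + c*(2*l^2 + l - 10) + l^3 - 5*l^2 + 8*l - 4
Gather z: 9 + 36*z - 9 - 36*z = 0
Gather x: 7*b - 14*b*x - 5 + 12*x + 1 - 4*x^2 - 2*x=7*b - 4*x^2 + x*(10 - 14*b) - 4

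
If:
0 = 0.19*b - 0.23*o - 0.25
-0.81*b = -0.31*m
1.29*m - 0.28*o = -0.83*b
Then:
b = -0.08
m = -0.20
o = -1.15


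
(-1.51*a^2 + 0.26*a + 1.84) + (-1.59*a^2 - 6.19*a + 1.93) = -3.1*a^2 - 5.93*a + 3.77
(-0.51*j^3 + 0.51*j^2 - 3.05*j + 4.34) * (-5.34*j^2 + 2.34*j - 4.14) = 2.7234*j^5 - 3.9168*j^4 + 19.5918*j^3 - 32.424*j^2 + 22.7826*j - 17.9676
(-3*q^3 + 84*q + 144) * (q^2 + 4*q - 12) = -3*q^5 - 12*q^4 + 120*q^3 + 480*q^2 - 432*q - 1728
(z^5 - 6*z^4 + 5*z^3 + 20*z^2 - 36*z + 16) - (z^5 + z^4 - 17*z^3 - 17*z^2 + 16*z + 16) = -7*z^4 + 22*z^3 + 37*z^2 - 52*z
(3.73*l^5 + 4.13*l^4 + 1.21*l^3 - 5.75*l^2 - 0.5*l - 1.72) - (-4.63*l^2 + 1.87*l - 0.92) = 3.73*l^5 + 4.13*l^4 + 1.21*l^3 - 1.12*l^2 - 2.37*l - 0.8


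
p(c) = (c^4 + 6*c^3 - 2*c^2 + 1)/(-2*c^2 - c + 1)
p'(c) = (4*c + 1)*(c^4 + 6*c^3 - 2*c^2 + 1)/(-2*c^2 - c + 1)^2 + (4*c^3 + 18*c^2 - 4*c)/(-2*c^2 - c + 1)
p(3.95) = -17.07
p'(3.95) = -6.58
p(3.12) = -11.97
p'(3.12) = -5.69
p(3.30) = -13.02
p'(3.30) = -5.89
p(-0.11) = 0.89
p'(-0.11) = 1.06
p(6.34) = -35.76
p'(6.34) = -9.04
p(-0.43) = 0.18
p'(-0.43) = 4.34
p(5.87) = -31.62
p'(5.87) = -8.56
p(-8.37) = -9.57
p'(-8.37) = 5.66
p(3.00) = -11.30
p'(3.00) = -5.56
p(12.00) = -103.07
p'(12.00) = -14.73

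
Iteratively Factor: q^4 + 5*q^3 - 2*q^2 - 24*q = (q)*(q^3 + 5*q^2 - 2*q - 24) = q*(q + 4)*(q^2 + q - 6) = q*(q + 3)*(q + 4)*(q - 2)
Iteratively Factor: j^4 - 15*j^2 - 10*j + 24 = (j - 1)*(j^3 + j^2 - 14*j - 24) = (j - 1)*(j + 3)*(j^2 - 2*j - 8) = (j - 4)*(j - 1)*(j + 3)*(j + 2)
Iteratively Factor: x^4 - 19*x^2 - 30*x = (x)*(x^3 - 19*x - 30) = x*(x + 3)*(x^2 - 3*x - 10) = x*(x - 5)*(x + 3)*(x + 2)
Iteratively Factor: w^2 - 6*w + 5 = (w - 5)*(w - 1)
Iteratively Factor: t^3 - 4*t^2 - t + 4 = (t - 1)*(t^2 - 3*t - 4) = (t - 4)*(t - 1)*(t + 1)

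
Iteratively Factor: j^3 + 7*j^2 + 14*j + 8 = (j + 4)*(j^2 + 3*j + 2) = (j + 1)*(j + 4)*(j + 2)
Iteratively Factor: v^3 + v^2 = (v + 1)*(v^2) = v*(v + 1)*(v)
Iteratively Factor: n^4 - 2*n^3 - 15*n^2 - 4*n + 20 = (n - 5)*(n^3 + 3*n^2 - 4) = (n - 5)*(n + 2)*(n^2 + n - 2) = (n - 5)*(n - 1)*(n + 2)*(n + 2)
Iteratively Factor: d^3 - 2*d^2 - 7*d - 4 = (d + 1)*(d^2 - 3*d - 4) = (d + 1)^2*(d - 4)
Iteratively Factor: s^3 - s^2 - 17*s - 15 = (s + 3)*(s^2 - 4*s - 5) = (s + 1)*(s + 3)*(s - 5)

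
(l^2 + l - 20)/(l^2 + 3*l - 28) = (l + 5)/(l + 7)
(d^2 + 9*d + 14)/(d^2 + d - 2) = (d + 7)/(d - 1)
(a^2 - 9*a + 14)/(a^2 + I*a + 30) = (a^2 - 9*a + 14)/(a^2 + I*a + 30)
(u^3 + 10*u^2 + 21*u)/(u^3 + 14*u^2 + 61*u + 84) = u/(u + 4)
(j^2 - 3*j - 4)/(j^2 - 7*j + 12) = (j + 1)/(j - 3)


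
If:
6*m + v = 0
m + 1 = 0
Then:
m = -1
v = 6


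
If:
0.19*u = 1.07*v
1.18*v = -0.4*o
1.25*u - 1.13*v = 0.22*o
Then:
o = 0.00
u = 0.00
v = 0.00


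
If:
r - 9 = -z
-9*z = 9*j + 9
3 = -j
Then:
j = -3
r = 7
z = 2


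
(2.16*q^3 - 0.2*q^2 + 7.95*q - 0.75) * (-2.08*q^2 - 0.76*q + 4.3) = -4.4928*q^5 - 1.2256*q^4 - 7.096*q^3 - 5.342*q^2 + 34.755*q - 3.225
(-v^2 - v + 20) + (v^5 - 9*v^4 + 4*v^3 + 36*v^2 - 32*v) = v^5 - 9*v^4 + 4*v^3 + 35*v^2 - 33*v + 20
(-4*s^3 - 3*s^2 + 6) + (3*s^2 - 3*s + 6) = -4*s^3 - 3*s + 12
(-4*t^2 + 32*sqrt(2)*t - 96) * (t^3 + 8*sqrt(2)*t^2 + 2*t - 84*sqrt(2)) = -4*t^5 + 408*t^3 - 368*sqrt(2)*t^2 - 5568*t + 8064*sqrt(2)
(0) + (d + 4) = d + 4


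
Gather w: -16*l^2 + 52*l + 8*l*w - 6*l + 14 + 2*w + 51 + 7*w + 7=-16*l^2 + 46*l + w*(8*l + 9) + 72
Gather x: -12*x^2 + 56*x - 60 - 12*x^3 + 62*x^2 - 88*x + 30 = -12*x^3 + 50*x^2 - 32*x - 30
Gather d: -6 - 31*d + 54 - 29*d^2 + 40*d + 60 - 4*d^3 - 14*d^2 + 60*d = -4*d^3 - 43*d^2 + 69*d + 108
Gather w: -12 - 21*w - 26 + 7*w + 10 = -14*w - 28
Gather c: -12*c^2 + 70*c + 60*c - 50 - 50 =-12*c^2 + 130*c - 100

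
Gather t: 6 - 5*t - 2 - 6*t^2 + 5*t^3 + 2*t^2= 5*t^3 - 4*t^2 - 5*t + 4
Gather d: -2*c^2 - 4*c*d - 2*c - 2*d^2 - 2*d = -2*c^2 - 2*c - 2*d^2 + d*(-4*c - 2)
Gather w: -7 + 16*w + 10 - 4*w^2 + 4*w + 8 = -4*w^2 + 20*w + 11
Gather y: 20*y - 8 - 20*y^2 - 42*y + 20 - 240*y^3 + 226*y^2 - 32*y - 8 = -240*y^3 + 206*y^2 - 54*y + 4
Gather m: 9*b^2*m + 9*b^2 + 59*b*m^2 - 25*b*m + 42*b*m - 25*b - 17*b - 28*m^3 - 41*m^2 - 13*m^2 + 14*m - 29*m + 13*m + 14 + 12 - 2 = 9*b^2 - 42*b - 28*m^3 + m^2*(59*b - 54) + m*(9*b^2 + 17*b - 2) + 24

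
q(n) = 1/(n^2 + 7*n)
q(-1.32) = -0.13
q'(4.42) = -0.01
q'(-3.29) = -0.00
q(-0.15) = -0.97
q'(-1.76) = -0.04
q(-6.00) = -0.17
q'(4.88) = -0.00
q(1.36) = 0.09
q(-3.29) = -0.08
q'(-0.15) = -6.35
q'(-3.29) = -0.00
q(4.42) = 0.02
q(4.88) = 0.02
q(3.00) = 0.03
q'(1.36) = -0.08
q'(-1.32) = -0.08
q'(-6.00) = 0.14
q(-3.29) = -0.08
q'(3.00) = -0.01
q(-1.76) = -0.11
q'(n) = (-2*n - 7)/(n^2 + 7*n)^2 = (-2*n - 7)/(n^2*(n + 7)^2)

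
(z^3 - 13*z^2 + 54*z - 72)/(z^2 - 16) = (z^2 - 9*z + 18)/(z + 4)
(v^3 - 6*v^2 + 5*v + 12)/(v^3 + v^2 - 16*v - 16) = (v - 3)/(v + 4)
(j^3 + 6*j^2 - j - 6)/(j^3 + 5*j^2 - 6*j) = (j + 1)/j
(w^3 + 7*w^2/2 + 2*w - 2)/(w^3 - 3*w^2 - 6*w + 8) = (w^2 + 3*w/2 - 1)/(w^2 - 5*w + 4)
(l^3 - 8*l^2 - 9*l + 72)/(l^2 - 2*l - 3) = (l^2 - 5*l - 24)/(l + 1)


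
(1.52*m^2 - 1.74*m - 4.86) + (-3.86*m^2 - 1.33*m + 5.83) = -2.34*m^2 - 3.07*m + 0.97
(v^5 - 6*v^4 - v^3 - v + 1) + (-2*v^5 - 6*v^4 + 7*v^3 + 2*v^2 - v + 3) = -v^5 - 12*v^4 + 6*v^3 + 2*v^2 - 2*v + 4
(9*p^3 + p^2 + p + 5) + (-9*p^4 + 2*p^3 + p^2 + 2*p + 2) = -9*p^4 + 11*p^3 + 2*p^2 + 3*p + 7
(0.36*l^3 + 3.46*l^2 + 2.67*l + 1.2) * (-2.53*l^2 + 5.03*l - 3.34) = -0.9108*l^5 - 6.943*l^4 + 9.4463*l^3 - 1.1623*l^2 - 2.8818*l - 4.008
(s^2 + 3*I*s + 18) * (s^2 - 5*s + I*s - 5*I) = s^4 - 5*s^3 + 4*I*s^3 + 15*s^2 - 20*I*s^2 - 75*s + 18*I*s - 90*I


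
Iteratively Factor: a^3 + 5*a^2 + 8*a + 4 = (a + 2)*(a^2 + 3*a + 2) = (a + 2)^2*(a + 1)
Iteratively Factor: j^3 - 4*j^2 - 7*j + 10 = (j - 5)*(j^2 + j - 2) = (j - 5)*(j + 2)*(j - 1)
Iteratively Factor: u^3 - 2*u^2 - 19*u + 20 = (u + 4)*(u^2 - 6*u + 5) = (u - 1)*(u + 4)*(u - 5)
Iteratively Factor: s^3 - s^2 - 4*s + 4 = (s + 2)*(s^2 - 3*s + 2) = (s - 1)*(s + 2)*(s - 2)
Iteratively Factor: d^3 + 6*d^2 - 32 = (d - 2)*(d^2 + 8*d + 16) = (d - 2)*(d + 4)*(d + 4)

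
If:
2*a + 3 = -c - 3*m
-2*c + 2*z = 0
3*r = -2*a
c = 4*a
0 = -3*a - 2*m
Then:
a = -2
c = -8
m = 3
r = 4/3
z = -8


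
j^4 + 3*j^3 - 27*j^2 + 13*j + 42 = (j - 3)*(j - 2)*(j + 1)*(j + 7)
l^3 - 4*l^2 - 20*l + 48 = (l - 6)*(l - 2)*(l + 4)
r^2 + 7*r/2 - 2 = (r - 1/2)*(r + 4)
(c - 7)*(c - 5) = c^2 - 12*c + 35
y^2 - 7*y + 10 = (y - 5)*(y - 2)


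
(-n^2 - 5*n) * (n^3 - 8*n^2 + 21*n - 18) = -n^5 + 3*n^4 + 19*n^3 - 87*n^2 + 90*n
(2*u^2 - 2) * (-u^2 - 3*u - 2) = -2*u^4 - 6*u^3 - 2*u^2 + 6*u + 4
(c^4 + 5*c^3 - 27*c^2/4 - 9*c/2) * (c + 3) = c^5 + 8*c^4 + 33*c^3/4 - 99*c^2/4 - 27*c/2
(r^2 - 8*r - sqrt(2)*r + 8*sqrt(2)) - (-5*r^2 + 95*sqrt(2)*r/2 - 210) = 6*r^2 - 97*sqrt(2)*r/2 - 8*r + 8*sqrt(2) + 210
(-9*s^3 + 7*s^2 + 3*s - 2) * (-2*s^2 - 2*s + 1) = 18*s^5 + 4*s^4 - 29*s^3 + 5*s^2 + 7*s - 2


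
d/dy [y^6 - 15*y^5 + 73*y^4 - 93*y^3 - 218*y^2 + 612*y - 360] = 6*y^5 - 75*y^4 + 292*y^3 - 279*y^2 - 436*y + 612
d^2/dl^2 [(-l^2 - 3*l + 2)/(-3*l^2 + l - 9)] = 10*(6*l^3 - 27*l^2 - 45*l + 32)/(27*l^6 - 27*l^5 + 252*l^4 - 163*l^3 + 756*l^2 - 243*l + 729)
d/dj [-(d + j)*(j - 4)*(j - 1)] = -2*d*j + 5*d - 3*j^2 + 10*j - 4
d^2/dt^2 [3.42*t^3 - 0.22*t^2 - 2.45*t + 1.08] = 20.52*t - 0.44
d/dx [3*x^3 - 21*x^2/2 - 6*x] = 9*x^2 - 21*x - 6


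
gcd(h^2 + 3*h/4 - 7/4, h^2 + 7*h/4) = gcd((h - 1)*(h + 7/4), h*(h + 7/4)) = h + 7/4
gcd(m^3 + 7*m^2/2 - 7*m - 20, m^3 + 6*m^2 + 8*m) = m^2 + 6*m + 8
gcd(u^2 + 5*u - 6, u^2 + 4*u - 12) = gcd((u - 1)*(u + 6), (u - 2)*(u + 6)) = u + 6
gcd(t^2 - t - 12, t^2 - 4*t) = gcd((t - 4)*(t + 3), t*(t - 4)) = t - 4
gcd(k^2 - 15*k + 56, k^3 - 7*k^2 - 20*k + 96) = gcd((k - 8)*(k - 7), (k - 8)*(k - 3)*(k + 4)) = k - 8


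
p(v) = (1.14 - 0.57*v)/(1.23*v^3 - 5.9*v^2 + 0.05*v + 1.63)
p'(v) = (1.14 - 0.57*v)*(-3.69*v^2 + 11.8*v - 0.05)/(1.23*v^3 - 5.9*v^2 + 0.05*v + 1.63)^2 - 0.57/(1.23*v^3 - 5.9*v^2 + 0.05*v + 1.63) = (1.4022*v^3 - 7.5696*v^2 + 13.452*v - 0.9861)/(1.5129*v^6 - 14.514*v^5 + 34.933*v^4 + 3.4198*v^3 - 19.2315*v^2 + 0.163*v + 2.6569)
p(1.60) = -0.03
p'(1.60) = 0.10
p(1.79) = -0.01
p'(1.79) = 0.07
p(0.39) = 1.11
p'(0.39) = 4.69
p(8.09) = -0.01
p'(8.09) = 0.00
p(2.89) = 0.03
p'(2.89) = 0.03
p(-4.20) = -0.02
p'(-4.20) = -0.01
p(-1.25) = -0.18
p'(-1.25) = -0.32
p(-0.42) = 2.89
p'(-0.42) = -35.47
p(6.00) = -0.04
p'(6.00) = 0.04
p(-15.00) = -0.00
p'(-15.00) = -0.00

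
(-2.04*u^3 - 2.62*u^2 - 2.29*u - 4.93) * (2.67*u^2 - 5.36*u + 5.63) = -5.4468*u^5 + 3.939*u^4 - 3.5563*u^3 - 15.6393*u^2 + 13.5321*u - 27.7559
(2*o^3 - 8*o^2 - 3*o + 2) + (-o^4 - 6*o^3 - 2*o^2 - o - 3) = -o^4 - 4*o^3 - 10*o^2 - 4*o - 1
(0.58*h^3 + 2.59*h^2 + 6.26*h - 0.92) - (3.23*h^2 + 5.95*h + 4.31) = 0.58*h^3 - 0.64*h^2 + 0.31*h - 5.23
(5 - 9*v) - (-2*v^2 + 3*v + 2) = 2*v^2 - 12*v + 3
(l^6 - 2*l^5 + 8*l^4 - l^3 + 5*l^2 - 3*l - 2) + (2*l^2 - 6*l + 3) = l^6 - 2*l^5 + 8*l^4 - l^3 + 7*l^2 - 9*l + 1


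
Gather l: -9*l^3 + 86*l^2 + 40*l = -9*l^3 + 86*l^2 + 40*l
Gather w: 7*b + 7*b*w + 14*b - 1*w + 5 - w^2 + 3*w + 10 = 21*b - w^2 + w*(7*b + 2) + 15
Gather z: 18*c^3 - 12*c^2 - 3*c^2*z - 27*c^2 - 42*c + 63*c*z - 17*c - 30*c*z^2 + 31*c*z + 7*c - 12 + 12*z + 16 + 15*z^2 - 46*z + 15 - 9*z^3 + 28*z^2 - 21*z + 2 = 18*c^3 - 39*c^2 - 52*c - 9*z^3 + z^2*(43 - 30*c) + z*(-3*c^2 + 94*c - 55) + 21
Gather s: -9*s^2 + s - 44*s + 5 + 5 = -9*s^2 - 43*s + 10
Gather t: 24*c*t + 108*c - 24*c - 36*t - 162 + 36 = 84*c + t*(24*c - 36) - 126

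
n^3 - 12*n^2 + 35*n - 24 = (n - 8)*(n - 3)*(n - 1)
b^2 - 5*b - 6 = (b - 6)*(b + 1)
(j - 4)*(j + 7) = j^2 + 3*j - 28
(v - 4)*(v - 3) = v^2 - 7*v + 12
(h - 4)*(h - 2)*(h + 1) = h^3 - 5*h^2 + 2*h + 8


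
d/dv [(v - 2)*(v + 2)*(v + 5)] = 3*v^2 + 10*v - 4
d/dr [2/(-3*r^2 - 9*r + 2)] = 6*(2*r + 3)/(3*r^2 + 9*r - 2)^2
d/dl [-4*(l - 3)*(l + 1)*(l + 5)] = -12*l^2 - 24*l + 52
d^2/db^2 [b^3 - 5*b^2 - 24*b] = 6*b - 10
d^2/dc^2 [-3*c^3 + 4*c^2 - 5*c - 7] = 8 - 18*c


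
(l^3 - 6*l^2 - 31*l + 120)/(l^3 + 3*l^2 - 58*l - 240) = (l - 3)/(l + 6)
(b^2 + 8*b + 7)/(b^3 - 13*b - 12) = (b + 7)/(b^2 - b - 12)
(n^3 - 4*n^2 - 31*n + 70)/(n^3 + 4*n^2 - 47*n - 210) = (n - 2)/(n + 6)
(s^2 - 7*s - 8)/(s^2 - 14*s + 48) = (s + 1)/(s - 6)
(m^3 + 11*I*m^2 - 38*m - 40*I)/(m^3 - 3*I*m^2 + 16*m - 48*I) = (m^2 + 7*I*m - 10)/(m^2 - 7*I*m - 12)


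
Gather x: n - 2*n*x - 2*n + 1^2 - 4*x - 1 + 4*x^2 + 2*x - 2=-n + 4*x^2 + x*(-2*n - 2) - 2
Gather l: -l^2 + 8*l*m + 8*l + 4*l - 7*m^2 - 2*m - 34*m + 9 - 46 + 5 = -l^2 + l*(8*m + 12) - 7*m^2 - 36*m - 32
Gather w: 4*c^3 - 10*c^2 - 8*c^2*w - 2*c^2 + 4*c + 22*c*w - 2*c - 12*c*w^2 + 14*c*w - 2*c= 4*c^3 - 12*c^2 - 12*c*w^2 + w*(-8*c^2 + 36*c)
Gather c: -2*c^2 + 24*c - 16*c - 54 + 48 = -2*c^2 + 8*c - 6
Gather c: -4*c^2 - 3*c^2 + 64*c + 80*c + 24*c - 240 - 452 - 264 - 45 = -7*c^2 + 168*c - 1001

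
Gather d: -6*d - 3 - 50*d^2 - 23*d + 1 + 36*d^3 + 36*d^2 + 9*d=36*d^3 - 14*d^2 - 20*d - 2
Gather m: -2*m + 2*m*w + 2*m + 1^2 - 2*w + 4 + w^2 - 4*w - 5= 2*m*w + w^2 - 6*w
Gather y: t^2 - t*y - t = t^2 - t*y - t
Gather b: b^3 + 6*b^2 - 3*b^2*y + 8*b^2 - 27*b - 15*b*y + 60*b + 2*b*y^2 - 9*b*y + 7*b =b^3 + b^2*(14 - 3*y) + b*(2*y^2 - 24*y + 40)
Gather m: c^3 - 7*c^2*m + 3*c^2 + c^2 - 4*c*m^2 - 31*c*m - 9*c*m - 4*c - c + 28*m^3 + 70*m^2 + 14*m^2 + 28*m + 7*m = c^3 + 4*c^2 - 5*c + 28*m^3 + m^2*(84 - 4*c) + m*(-7*c^2 - 40*c + 35)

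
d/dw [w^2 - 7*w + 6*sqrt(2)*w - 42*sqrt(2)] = 2*w - 7 + 6*sqrt(2)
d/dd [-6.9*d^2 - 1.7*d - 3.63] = -13.8*d - 1.7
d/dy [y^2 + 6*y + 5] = 2*y + 6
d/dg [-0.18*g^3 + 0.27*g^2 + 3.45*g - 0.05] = -0.54*g^2 + 0.54*g + 3.45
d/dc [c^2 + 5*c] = 2*c + 5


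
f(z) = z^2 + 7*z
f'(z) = 2*z + 7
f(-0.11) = -0.76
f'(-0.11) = 6.78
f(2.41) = 22.68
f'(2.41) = 11.82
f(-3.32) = -12.22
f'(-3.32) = 0.36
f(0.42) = 3.12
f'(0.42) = 7.84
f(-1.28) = -7.32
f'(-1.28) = 4.44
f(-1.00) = -6.00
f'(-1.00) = 5.00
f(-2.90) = -11.89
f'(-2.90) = 1.20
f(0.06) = 0.42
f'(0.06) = 7.12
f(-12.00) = 60.00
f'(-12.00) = -17.00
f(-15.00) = 120.00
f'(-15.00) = -23.00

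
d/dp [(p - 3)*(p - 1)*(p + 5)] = 3*p^2 + 2*p - 17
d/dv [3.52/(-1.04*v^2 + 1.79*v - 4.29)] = (7.3216*v - 6.3008)/(1.04*v^2 - 1.79*v + 4.29)^2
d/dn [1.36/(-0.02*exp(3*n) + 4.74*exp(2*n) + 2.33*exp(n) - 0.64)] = (0.0816*exp(2*n) - 12.8928*exp(n) - 3.1688)*exp(n)/(0.02*exp(3*n) - 4.74*exp(2*n) - 2.33*exp(n) + 0.64)^2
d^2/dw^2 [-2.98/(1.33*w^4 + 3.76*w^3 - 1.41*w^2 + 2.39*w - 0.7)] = ((47.5608*w^2 + 67.2288*w - 8.4036)*(1.33*w^4 + 3.76*w^3 - 1.41*w^2 + 2.39*w - 0.7) - 2.98*(5.32*w^3 + 11.28*w^2 - 2.82*w + 2.39)*(10.64*w^3 + 22.56*w^2 - 5.64*w + 4.78))/(1.33*w^4 + 3.76*w^3 - 1.41*w^2 + 2.39*w - 0.7)^3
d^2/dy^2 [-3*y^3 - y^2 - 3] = -18*y - 2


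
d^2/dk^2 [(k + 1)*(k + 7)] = 2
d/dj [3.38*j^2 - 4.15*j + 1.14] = 6.76*j - 4.15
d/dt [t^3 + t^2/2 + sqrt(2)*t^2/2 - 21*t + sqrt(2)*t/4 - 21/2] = 3*t^2 + t + sqrt(2)*t - 21 + sqrt(2)/4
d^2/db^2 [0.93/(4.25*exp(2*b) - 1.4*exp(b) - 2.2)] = ((1.302 - 15.81*exp(b))*(-4.25*exp(2*b) + 1.4*exp(b) + 2.2) - 0.93*(8.5*exp(b) - 1.4)*(17.0*exp(b) - 2.8)*exp(b))*exp(b)/(-4.25*exp(2*b) + 1.4*exp(b) + 2.2)^3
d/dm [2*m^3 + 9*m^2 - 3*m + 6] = 6*m^2 + 18*m - 3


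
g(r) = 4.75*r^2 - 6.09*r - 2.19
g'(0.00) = -6.09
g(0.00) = -2.19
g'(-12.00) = -120.09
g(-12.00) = 754.89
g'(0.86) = 2.08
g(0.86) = -3.91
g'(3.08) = 23.17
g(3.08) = 24.11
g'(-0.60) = -11.79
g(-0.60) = 3.17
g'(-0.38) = -9.70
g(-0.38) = 0.81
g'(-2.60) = -30.79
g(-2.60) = 45.75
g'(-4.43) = -48.18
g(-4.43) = 118.01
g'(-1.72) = -22.43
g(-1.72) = 22.34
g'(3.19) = 24.22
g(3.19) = 26.72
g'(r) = 9.5*r - 6.09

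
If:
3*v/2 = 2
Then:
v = 4/3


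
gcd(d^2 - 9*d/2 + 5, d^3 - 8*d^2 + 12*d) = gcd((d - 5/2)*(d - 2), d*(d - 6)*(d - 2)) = d - 2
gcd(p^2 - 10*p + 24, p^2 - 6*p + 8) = p - 4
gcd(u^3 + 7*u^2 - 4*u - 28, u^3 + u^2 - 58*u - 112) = u^2 + 9*u + 14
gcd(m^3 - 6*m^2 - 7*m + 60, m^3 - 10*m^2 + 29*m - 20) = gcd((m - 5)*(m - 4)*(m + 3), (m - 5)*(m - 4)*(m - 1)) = m^2 - 9*m + 20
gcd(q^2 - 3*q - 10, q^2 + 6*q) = 1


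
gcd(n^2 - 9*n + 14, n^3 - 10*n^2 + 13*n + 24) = 1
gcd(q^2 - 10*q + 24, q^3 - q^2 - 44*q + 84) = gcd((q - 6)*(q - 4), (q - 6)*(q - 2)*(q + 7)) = q - 6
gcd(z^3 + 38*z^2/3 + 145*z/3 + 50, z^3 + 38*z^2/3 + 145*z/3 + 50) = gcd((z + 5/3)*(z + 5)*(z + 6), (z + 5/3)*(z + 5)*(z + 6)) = z^3 + 38*z^2/3 + 145*z/3 + 50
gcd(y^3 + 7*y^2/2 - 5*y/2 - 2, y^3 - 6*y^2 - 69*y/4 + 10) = 1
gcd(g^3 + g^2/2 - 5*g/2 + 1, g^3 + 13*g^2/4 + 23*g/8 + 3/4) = g + 2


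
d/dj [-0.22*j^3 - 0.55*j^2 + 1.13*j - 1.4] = -0.66*j^2 - 1.1*j + 1.13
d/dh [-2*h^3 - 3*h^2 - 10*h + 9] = -6*h^2 - 6*h - 10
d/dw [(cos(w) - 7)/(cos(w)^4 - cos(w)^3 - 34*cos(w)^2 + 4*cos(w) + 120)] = (6*sin(w)^4 + 14*sin(w)^2 + 907*cos(w) - 15*cos(3*w) - 316)*sin(w)/(2*(cos(w) - 6)^2*(cos(w) - 2)^2*(cos(w) + 2)^2*(cos(w) + 5)^2)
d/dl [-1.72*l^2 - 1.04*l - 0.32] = -3.44*l - 1.04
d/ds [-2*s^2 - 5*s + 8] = -4*s - 5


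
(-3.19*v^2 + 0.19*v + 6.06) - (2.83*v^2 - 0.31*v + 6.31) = -6.02*v^2 + 0.5*v - 0.25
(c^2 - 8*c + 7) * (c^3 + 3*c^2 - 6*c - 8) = c^5 - 5*c^4 - 23*c^3 + 61*c^2 + 22*c - 56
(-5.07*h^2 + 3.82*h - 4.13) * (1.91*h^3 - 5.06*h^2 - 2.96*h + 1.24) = -9.6837*h^5 + 32.9504*h^4 - 12.2103*h^3 + 3.3038*h^2 + 16.9616*h - 5.1212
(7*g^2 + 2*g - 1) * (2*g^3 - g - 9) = 14*g^5 + 4*g^4 - 9*g^3 - 65*g^2 - 17*g + 9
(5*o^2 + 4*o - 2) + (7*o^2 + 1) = 12*o^2 + 4*o - 1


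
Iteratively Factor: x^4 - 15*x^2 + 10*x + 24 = (x + 1)*(x^3 - x^2 - 14*x + 24) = (x - 3)*(x + 1)*(x^2 + 2*x - 8) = (x - 3)*(x + 1)*(x + 4)*(x - 2)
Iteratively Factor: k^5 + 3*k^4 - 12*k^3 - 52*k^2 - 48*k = (k + 3)*(k^4 - 12*k^2 - 16*k) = k*(k + 3)*(k^3 - 12*k - 16) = k*(k + 2)*(k + 3)*(k^2 - 2*k - 8) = k*(k + 2)^2*(k + 3)*(k - 4)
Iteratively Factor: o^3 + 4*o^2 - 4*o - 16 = (o + 2)*(o^2 + 2*o - 8) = (o - 2)*(o + 2)*(o + 4)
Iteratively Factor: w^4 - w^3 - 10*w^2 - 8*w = (w)*(w^3 - w^2 - 10*w - 8) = w*(w + 2)*(w^2 - 3*w - 4) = w*(w - 4)*(w + 2)*(w + 1)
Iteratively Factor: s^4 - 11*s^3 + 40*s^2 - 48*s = (s)*(s^3 - 11*s^2 + 40*s - 48) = s*(s - 4)*(s^2 - 7*s + 12) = s*(s - 4)^2*(s - 3)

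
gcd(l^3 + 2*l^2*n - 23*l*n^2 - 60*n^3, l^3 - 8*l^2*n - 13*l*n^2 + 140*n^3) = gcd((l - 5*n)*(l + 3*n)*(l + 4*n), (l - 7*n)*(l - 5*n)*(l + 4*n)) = l^2 - l*n - 20*n^2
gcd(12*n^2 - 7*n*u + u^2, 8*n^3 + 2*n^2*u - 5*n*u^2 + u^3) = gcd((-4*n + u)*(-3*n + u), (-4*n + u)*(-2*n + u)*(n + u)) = -4*n + u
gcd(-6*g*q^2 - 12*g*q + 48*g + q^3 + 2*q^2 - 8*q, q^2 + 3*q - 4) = q + 4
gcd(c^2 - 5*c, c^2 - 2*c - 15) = c - 5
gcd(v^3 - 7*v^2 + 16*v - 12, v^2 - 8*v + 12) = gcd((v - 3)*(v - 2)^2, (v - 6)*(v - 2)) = v - 2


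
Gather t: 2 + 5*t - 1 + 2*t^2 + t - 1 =2*t^2 + 6*t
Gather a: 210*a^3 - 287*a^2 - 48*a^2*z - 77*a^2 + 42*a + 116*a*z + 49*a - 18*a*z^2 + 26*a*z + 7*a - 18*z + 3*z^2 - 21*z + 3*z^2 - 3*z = 210*a^3 + a^2*(-48*z - 364) + a*(-18*z^2 + 142*z + 98) + 6*z^2 - 42*z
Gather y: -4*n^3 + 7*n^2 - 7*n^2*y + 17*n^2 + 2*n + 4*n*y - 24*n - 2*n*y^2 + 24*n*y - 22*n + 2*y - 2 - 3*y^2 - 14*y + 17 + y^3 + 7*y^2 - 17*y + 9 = -4*n^3 + 24*n^2 - 44*n + y^3 + y^2*(4 - 2*n) + y*(-7*n^2 + 28*n - 29) + 24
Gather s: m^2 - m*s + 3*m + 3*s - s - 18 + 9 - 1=m^2 + 3*m + s*(2 - m) - 10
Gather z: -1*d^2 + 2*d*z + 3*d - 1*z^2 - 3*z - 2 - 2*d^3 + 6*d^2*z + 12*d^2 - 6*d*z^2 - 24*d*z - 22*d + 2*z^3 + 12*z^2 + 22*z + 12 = -2*d^3 + 11*d^2 - 19*d + 2*z^3 + z^2*(11 - 6*d) + z*(6*d^2 - 22*d + 19) + 10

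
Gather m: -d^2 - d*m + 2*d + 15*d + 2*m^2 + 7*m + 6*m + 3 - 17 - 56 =-d^2 + 17*d + 2*m^2 + m*(13 - d) - 70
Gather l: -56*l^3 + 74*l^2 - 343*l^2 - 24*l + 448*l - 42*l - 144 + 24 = -56*l^3 - 269*l^2 + 382*l - 120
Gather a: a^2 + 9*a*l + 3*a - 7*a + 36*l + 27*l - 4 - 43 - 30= a^2 + a*(9*l - 4) + 63*l - 77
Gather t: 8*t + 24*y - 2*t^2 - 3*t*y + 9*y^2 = -2*t^2 + t*(8 - 3*y) + 9*y^2 + 24*y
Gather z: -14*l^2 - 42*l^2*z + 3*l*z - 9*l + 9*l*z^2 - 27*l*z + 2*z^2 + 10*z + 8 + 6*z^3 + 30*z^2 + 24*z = -14*l^2 - 9*l + 6*z^3 + z^2*(9*l + 32) + z*(-42*l^2 - 24*l + 34) + 8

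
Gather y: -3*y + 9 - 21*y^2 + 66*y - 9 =-21*y^2 + 63*y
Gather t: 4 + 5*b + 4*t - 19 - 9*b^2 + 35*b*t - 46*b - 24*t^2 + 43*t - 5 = -9*b^2 - 41*b - 24*t^2 + t*(35*b + 47) - 20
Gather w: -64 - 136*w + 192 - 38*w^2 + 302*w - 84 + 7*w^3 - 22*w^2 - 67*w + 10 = 7*w^3 - 60*w^2 + 99*w + 54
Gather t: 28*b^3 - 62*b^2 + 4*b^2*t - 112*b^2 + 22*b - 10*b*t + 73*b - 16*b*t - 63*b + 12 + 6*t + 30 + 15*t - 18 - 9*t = 28*b^3 - 174*b^2 + 32*b + t*(4*b^2 - 26*b + 12) + 24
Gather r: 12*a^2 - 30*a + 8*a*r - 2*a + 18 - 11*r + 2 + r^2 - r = 12*a^2 - 32*a + r^2 + r*(8*a - 12) + 20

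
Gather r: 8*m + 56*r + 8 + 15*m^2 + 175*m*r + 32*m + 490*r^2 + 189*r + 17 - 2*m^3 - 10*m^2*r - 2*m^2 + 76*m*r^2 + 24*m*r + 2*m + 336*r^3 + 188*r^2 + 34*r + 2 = -2*m^3 + 13*m^2 + 42*m + 336*r^3 + r^2*(76*m + 678) + r*(-10*m^2 + 199*m + 279) + 27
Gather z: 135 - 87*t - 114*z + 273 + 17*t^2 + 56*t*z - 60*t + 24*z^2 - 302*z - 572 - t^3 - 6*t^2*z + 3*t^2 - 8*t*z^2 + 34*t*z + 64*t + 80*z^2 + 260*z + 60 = -t^3 + 20*t^2 - 83*t + z^2*(104 - 8*t) + z*(-6*t^2 + 90*t - 156) - 104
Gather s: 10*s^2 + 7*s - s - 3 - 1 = 10*s^2 + 6*s - 4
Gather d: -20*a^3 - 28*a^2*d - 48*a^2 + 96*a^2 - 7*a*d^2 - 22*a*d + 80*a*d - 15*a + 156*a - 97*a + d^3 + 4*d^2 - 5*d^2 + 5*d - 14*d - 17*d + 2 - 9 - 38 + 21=-20*a^3 + 48*a^2 + 44*a + d^3 + d^2*(-7*a - 1) + d*(-28*a^2 + 58*a - 26) - 24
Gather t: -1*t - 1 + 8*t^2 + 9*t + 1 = 8*t^2 + 8*t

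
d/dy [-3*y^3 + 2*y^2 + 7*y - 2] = -9*y^2 + 4*y + 7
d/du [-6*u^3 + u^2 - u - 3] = -18*u^2 + 2*u - 1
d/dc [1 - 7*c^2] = -14*c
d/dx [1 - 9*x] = -9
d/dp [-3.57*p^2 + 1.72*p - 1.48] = 1.72 - 7.14*p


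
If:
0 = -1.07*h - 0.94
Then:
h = -0.88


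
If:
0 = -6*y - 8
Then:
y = -4/3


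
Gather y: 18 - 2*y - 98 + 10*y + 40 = 8*y - 40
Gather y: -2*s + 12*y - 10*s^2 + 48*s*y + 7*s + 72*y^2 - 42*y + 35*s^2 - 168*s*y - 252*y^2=25*s^2 + 5*s - 180*y^2 + y*(-120*s - 30)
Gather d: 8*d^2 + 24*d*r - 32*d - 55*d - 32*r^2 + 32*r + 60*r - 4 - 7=8*d^2 + d*(24*r - 87) - 32*r^2 + 92*r - 11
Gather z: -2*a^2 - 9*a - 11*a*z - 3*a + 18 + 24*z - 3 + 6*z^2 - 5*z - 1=-2*a^2 - 12*a + 6*z^2 + z*(19 - 11*a) + 14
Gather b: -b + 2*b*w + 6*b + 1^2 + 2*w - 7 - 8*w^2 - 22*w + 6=b*(2*w + 5) - 8*w^2 - 20*w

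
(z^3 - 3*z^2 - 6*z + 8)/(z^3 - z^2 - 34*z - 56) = (z^2 - 5*z + 4)/(z^2 - 3*z - 28)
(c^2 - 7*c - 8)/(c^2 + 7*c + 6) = (c - 8)/(c + 6)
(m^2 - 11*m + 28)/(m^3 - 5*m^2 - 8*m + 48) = (m - 7)/(m^2 - m - 12)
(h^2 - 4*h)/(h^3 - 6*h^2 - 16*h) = (4 - h)/(-h^2 + 6*h + 16)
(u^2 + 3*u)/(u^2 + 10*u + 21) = u/(u + 7)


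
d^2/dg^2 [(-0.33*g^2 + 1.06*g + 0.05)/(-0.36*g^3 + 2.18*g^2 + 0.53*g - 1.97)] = (0.0855360000000002*g^6 - 0.824256000000001*g^5 + 5.291352*g^4 - 13.890812*g^3 + 16.155852*g^2 - 27.447516*g - 0.109648)/(0.046656*g^9 - 0.847584*g^8 + 4.926528*g^7 - 7.098632*g^6 - 16.52928*g^5 + 23.994342*g^4 + 17.699323*g^3 - 23.720967*g^2 - 6.170631*g + 7.645373)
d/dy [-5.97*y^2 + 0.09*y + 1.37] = 0.09 - 11.94*y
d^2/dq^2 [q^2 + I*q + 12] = 2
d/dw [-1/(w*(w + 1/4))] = 4*(8*w + 1)/(w^2*(4*w + 1)^2)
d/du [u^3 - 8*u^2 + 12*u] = 3*u^2 - 16*u + 12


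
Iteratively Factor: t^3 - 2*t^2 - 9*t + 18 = (t - 2)*(t^2 - 9) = (t - 3)*(t - 2)*(t + 3)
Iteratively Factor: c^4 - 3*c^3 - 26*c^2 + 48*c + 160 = (c + 2)*(c^3 - 5*c^2 - 16*c + 80) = (c + 2)*(c + 4)*(c^2 - 9*c + 20) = (c - 4)*(c + 2)*(c + 4)*(c - 5)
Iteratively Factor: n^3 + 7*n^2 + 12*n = (n + 4)*(n^2 + 3*n) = (n + 3)*(n + 4)*(n)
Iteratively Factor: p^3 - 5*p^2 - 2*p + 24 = (p - 3)*(p^2 - 2*p - 8) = (p - 4)*(p - 3)*(p + 2)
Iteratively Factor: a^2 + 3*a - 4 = (a - 1)*(a + 4)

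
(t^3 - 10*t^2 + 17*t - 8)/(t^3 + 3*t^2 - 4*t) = (t^2 - 9*t + 8)/(t*(t + 4))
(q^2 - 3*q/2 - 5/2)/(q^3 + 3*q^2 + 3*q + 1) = (q - 5/2)/(q^2 + 2*q + 1)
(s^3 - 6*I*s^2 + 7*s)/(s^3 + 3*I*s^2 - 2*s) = (s - 7*I)/(s + 2*I)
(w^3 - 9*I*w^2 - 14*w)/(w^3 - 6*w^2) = (w^2 - 9*I*w - 14)/(w*(w - 6))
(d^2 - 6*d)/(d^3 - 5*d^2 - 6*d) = 1/(d + 1)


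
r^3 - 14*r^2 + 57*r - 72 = (r - 8)*(r - 3)^2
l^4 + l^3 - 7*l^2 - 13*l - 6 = (l - 3)*(l + 1)^2*(l + 2)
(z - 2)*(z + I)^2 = z^3 - 2*z^2 + 2*I*z^2 - z - 4*I*z + 2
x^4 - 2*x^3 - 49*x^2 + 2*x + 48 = (x - 8)*(x - 1)*(x + 1)*(x + 6)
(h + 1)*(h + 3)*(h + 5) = h^3 + 9*h^2 + 23*h + 15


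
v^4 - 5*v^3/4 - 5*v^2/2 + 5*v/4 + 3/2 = (v - 2)*(v - 1)*(v + 3/4)*(v + 1)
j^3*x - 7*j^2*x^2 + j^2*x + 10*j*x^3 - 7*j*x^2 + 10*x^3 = (j - 5*x)*(j - 2*x)*(j*x + x)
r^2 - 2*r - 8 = (r - 4)*(r + 2)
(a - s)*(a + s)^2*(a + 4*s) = a^4 + 5*a^3*s + 3*a^2*s^2 - 5*a*s^3 - 4*s^4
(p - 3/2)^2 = p^2 - 3*p + 9/4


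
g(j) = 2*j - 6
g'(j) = 2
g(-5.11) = -16.22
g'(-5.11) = 2.00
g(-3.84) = -13.68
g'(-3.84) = 2.00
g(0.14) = -5.72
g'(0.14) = 2.00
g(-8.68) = -23.36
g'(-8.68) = 2.00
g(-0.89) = -7.78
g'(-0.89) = 2.00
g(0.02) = -5.96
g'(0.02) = 2.00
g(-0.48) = -6.96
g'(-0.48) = 2.00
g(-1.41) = -8.82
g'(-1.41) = 2.00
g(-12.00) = -30.00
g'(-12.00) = 2.00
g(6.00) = 6.00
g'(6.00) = 2.00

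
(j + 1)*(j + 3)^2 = j^3 + 7*j^2 + 15*j + 9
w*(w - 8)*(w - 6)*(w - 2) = w^4 - 16*w^3 + 76*w^2 - 96*w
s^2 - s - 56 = (s - 8)*(s + 7)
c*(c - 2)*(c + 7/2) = c^3 + 3*c^2/2 - 7*c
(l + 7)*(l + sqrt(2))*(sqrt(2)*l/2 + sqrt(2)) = sqrt(2)*l^3/2 + l^2 + 9*sqrt(2)*l^2/2 + 9*l + 7*sqrt(2)*l + 14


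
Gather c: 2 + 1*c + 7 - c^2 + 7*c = -c^2 + 8*c + 9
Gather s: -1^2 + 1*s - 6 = s - 7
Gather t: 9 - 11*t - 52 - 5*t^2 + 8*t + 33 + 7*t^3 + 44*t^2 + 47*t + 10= 7*t^3 + 39*t^2 + 44*t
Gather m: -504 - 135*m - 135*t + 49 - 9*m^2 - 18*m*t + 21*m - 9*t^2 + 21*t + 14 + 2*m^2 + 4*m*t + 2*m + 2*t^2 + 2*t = -7*m^2 + m*(-14*t - 112) - 7*t^2 - 112*t - 441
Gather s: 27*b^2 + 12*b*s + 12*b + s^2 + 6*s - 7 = 27*b^2 + 12*b + s^2 + s*(12*b + 6) - 7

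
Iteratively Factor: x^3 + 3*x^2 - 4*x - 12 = (x - 2)*(x^2 + 5*x + 6) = (x - 2)*(x + 2)*(x + 3)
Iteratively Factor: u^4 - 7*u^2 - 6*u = (u - 3)*(u^3 + 3*u^2 + 2*u) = u*(u - 3)*(u^2 + 3*u + 2) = u*(u - 3)*(u + 2)*(u + 1)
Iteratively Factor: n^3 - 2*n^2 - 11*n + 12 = (n - 1)*(n^2 - n - 12) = (n - 1)*(n + 3)*(n - 4)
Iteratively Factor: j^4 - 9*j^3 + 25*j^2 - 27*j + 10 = (j - 1)*(j^3 - 8*j^2 + 17*j - 10) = (j - 1)^2*(j^2 - 7*j + 10) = (j - 2)*(j - 1)^2*(j - 5)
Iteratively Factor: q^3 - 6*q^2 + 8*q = (q - 2)*(q^2 - 4*q) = q*(q - 2)*(q - 4)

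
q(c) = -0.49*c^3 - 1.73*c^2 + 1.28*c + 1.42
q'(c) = -1.47*c^2 - 3.46*c + 1.28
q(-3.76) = -1.80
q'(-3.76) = -6.49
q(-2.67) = -5.00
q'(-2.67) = 0.04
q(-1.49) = -2.71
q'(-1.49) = 3.17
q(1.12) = -0.00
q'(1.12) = -4.44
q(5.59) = -131.08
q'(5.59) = -64.00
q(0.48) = 1.58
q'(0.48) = -0.72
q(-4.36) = 3.56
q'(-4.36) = -11.58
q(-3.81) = -1.47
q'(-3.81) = -6.88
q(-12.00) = 583.66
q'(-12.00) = -168.88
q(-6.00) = 37.30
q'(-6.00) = -30.88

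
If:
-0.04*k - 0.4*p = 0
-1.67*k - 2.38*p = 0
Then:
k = 0.00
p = 0.00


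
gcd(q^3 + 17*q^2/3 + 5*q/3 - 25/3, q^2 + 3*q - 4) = q - 1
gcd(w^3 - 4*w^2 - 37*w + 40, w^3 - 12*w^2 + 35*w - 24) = w^2 - 9*w + 8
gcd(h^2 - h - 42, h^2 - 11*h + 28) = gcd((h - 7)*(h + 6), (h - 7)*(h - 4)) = h - 7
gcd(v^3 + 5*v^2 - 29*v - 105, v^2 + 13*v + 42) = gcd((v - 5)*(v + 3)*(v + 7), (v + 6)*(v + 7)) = v + 7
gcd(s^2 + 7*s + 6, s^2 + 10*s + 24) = s + 6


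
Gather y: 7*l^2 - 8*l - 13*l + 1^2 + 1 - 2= 7*l^2 - 21*l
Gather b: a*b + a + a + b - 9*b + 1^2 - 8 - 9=2*a + b*(a - 8) - 16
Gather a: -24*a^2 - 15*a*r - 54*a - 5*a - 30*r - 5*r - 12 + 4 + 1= -24*a^2 + a*(-15*r - 59) - 35*r - 7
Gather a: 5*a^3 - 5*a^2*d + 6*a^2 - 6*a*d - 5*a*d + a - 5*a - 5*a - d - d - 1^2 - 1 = 5*a^3 + a^2*(6 - 5*d) + a*(-11*d - 9) - 2*d - 2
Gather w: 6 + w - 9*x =w - 9*x + 6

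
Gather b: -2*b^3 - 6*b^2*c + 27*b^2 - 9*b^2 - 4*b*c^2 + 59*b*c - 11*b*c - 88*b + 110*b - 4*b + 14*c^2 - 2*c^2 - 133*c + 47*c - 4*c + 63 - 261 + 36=-2*b^3 + b^2*(18 - 6*c) + b*(-4*c^2 + 48*c + 18) + 12*c^2 - 90*c - 162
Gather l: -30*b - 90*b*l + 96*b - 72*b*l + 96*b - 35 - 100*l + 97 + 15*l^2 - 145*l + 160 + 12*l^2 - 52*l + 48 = 162*b + 27*l^2 + l*(-162*b - 297) + 270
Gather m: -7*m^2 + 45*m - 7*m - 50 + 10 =-7*m^2 + 38*m - 40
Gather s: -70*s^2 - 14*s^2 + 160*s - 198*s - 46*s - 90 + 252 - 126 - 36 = -84*s^2 - 84*s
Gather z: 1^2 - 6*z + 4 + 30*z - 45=24*z - 40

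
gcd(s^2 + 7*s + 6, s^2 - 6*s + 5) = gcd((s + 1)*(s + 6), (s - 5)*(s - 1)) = 1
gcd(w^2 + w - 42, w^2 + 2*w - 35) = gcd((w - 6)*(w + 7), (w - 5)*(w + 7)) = w + 7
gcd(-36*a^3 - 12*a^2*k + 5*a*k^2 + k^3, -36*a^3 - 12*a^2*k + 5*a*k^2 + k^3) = 36*a^3 + 12*a^2*k - 5*a*k^2 - k^3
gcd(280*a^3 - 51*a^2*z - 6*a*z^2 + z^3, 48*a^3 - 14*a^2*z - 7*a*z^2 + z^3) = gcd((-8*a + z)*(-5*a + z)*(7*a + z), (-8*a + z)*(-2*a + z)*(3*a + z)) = -8*a + z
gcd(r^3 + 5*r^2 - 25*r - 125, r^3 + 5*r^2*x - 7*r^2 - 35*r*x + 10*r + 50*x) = r - 5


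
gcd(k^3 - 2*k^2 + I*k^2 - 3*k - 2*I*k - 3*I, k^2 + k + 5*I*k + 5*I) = k + 1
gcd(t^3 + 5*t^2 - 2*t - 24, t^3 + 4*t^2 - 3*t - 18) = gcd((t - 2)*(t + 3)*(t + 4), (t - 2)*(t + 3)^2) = t^2 + t - 6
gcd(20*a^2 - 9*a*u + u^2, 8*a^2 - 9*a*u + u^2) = 1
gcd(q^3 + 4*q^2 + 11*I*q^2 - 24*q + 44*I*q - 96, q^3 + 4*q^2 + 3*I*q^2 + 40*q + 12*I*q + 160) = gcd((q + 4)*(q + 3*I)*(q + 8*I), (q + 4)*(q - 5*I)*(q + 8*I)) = q^2 + q*(4 + 8*I) + 32*I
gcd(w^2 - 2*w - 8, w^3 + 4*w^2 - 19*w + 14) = 1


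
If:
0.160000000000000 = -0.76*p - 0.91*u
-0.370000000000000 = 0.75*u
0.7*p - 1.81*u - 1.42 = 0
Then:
No Solution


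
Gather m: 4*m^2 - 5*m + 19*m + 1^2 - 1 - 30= 4*m^2 + 14*m - 30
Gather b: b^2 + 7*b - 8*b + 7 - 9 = b^2 - b - 2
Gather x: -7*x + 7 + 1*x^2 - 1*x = x^2 - 8*x + 7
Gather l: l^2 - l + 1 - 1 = l^2 - l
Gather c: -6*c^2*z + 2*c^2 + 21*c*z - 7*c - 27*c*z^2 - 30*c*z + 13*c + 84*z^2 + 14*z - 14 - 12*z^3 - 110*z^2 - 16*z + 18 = c^2*(2 - 6*z) + c*(-27*z^2 - 9*z + 6) - 12*z^3 - 26*z^2 - 2*z + 4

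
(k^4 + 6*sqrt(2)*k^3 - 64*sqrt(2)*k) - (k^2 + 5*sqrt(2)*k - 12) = k^4 + 6*sqrt(2)*k^3 - k^2 - 69*sqrt(2)*k + 12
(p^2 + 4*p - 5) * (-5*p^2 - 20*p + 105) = -5*p^4 - 40*p^3 + 50*p^2 + 520*p - 525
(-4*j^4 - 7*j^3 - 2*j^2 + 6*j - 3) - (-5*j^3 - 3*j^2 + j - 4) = -4*j^4 - 2*j^3 + j^2 + 5*j + 1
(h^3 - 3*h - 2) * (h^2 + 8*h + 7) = h^5 + 8*h^4 + 4*h^3 - 26*h^2 - 37*h - 14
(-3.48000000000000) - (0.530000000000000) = -4.01000000000000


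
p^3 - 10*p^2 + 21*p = p*(p - 7)*(p - 3)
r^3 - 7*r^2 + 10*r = r*(r - 5)*(r - 2)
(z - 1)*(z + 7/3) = z^2 + 4*z/3 - 7/3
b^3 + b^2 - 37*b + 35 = (b - 5)*(b - 1)*(b + 7)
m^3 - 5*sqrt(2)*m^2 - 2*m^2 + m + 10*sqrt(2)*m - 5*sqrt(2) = (m - 1)^2*(m - 5*sqrt(2))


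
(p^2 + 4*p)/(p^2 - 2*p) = (p + 4)/(p - 2)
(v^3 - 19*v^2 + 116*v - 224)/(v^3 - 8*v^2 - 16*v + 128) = (v - 7)/(v + 4)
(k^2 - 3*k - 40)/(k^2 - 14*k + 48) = (k + 5)/(k - 6)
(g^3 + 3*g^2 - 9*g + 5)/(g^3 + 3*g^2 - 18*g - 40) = (g^2 - 2*g + 1)/(g^2 - 2*g - 8)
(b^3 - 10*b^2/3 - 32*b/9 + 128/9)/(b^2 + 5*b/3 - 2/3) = (9*b^2 - 48*b + 64)/(3*(3*b - 1))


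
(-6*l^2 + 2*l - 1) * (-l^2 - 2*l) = 6*l^4 + 10*l^3 - 3*l^2 + 2*l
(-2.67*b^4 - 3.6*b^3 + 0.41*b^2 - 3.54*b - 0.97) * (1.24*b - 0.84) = -3.3108*b^5 - 2.2212*b^4 + 3.5324*b^3 - 4.734*b^2 + 1.7708*b + 0.8148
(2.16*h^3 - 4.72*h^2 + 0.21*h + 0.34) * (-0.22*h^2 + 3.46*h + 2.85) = -0.4752*h^5 + 8.512*h^4 - 10.2214*h^3 - 12.8002*h^2 + 1.7749*h + 0.969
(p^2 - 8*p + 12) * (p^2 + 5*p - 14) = p^4 - 3*p^3 - 42*p^2 + 172*p - 168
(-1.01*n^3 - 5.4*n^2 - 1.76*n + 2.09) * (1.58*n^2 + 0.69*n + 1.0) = -1.5958*n^5 - 9.2289*n^4 - 7.5168*n^3 - 3.3122*n^2 - 0.3179*n + 2.09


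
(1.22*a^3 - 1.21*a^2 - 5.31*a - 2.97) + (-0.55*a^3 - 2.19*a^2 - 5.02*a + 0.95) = 0.67*a^3 - 3.4*a^2 - 10.33*a - 2.02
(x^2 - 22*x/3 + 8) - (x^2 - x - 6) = 14 - 19*x/3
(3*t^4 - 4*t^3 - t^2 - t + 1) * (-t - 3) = -3*t^5 - 5*t^4 + 13*t^3 + 4*t^2 + 2*t - 3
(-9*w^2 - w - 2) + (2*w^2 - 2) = -7*w^2 - w - 4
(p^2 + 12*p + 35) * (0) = 0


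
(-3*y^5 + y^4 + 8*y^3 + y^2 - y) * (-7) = 21*y^5 - 7*y^4 - 56*y^3 - 7*y^2 + 7*y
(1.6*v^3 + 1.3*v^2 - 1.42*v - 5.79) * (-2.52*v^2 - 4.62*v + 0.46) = -4.032*v^5 - 10.668*v^4 - 1.6916*v^3 + 21.7492*v^2 + 26.0966*v - 2.6634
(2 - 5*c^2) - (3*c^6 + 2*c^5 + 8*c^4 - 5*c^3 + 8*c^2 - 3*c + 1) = -3*c^6 - 2*c^5 - 8*c^4 + 5*c^3 - 13*c^2 + 3*c + 1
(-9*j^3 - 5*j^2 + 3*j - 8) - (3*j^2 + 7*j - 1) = -9*j^3 - 8*j^2 - 4*j - 7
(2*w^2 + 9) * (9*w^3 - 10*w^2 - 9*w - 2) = 18*w^5 - 20*w^4 + 63*w^3 - 94*w^2 - 81*w - 18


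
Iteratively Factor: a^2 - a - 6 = (a + 2)*(a - 3)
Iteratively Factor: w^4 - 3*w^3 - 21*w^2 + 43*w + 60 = (w + 4)*(w^3 - 7*w^2 + 7*w + 15) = (w - 3)*(w + 4)*(w^2 - 4*w - 5) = (w - 5)*(w - 3)*(w + 4)*(w + 1)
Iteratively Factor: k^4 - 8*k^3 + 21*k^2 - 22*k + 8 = (k - 4)*(k^3 - 4*k^2 + 5*k - 2) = (k - 4)*(k - 1)*(k^2 - 3*k + 2) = (k - 4)*(k - 2)*(k - 1)*(k - 1)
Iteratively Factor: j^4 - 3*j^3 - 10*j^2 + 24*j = (j - 4)*(j^3 + j^2 - 6*j) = (j - 4)*(j + 3)*(j^2 - 2*j) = (j - 4)*(j - 2)*(j + 3)*(j)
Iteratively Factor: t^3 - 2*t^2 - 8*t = (t - 4)*(t^2 + 2*t) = (t - 4)*(t + 2)*(t)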